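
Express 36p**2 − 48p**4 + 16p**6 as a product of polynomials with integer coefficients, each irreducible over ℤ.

Pull out the common factor 4p**2, leaving 4p**4 − 12p**2 + 9.
Recognize a perfect-square trinomial with the parts 2p**2 and 3.

4p**2(2p**2 − 3)**2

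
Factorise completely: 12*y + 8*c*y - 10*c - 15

Group as (8*c*y - 10*c) + (12*y - 15) = 2*c*(4*y - 5) + 3*(4*y - 5).
Both groups share the factor (4*y - 5).

(2*c + 3)*(4*y - 5)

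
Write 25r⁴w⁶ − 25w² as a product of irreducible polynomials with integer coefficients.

25w²(rw + 1)(rw − 1)(r²w² + 1)

Pull out the common factor 25w², leaving r⁴w⁴ − 1.
Recognize a difference of squares with the parts r²w² and 1.
r²w² − 1 is again a difference of squares: (rw − 1)(rw + 1).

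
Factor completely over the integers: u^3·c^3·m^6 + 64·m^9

Every term has a factor of m^6; factoring it out leaves u^3·c^3 + 64·m^3.
Recognize a sum of cubes with the parts 4·m and u·c.

m^6·(u·c + 4·m)·(u^2·c^2 - 4·u·c·m + 16·m^2)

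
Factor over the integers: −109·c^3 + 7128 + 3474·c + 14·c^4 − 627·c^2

Testing divisors of the constant over divisors of the leading coefficient, c = 6 is a root, giving the factor (c − 6) and quotient 14·c^3 − 25·c^2 − 777·c − 1188.
Then c = −11/2 is a root, giving the factor (2·c + 11) and quotient 7·c^2 − 51·c − 108.
The remaining quadratic factors as (c − 9)(7·c + 12).

(2·c + 11)·(7·c + 12)·(c − 6)·(c − 9)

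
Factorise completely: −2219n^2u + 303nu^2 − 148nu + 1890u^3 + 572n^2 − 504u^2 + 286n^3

Group: 13n(22n^2 − 147nu + 44n − 135u^2 + 36u) − 14u(22n^2 − 147nu + 44n − 135u^2 + 36u); both groups contain (22n^2 − 147nu + 44n − 135u^2 + 36u), so (13n − 14u) is a factor with cofactor 22n^2 − 147nu + 44n − 135u^2 + 36u.
The cofactor groups again: 22n^2 − 147nu + 44n − 135u^2 + 36u = 11n(2n − 15u + 4) + 9u(2n − 15u + 4); both groups contain (2n − 15u + 4), giving (11n + 9u)(2n − 15u + 4).

(11n + 9u)(13n − 14u)(2n − 15u + 4)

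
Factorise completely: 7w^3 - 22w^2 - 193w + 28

Trying the rational-root candidates, w = 7 is a root, so (w - 7) divides it; the quotient is 7w^2 + 27w - 4.
The remaining quadratic factors as (7w - 1)(w + 4).

(7w - 1)(w + 4)(w - 7)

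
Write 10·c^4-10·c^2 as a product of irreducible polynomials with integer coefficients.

10·c^2·(c+1)·(c-1)

Factor out 10·c^2, leaving c^2-1, which is a difference of two squares.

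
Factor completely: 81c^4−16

Difference of squares twice: with A = 3c and B = 2, A⁴ − B⁴ = (A² − B²)(A² + B²), and A² − B² factors again.

(3c+2)(3c−2)(9c^2+4)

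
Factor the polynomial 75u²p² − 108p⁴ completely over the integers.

3p²(5u − 6p)(5u + 6p)

Factor out 3p², leaving 25u² − 36p², which is a difference of two squares.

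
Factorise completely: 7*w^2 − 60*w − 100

Need a pair with product 7·(−100) = −700 and sum −60: that's −70 and 10.
Split the middle term: 7*w^2 − 70*w + 10*w − 100 = 7*w*(w − 10) + 10*(w − 10).

(7*w + 10)*(w − 10)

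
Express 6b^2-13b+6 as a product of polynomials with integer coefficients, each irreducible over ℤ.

Need a pair with product 6·6 = 36 and sum -13: that's -9 and -4.
Split the middle term: 6b^2-9b - 4b+6 = 3b(2b-3) - 2(2b-3).

(2b-3)(3b-2)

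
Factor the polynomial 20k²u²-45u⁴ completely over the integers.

Pull out the common factor 5u²; 4k²-9u² is a difference of squares.

5u²(2k+3u)(2k-3u)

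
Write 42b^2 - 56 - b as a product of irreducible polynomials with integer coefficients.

Need a pair with product 42·(-56) = -2352 and sum -1: that's 48 and -49.
Split the middle term: 42b^2 + 48b - 49b - 56 = 6b(7b + 8) - 7(7b + 8).

(6b - 7)(7b + 8)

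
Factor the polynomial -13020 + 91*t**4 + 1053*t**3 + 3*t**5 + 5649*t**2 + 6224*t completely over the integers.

By the rational root theorem, t = -10/3 is a root, giving the factor (3*t + 10) and quotient t**4 + 27*t**3 + 261*t**2 + 1013*t - 1302.
Then t = 1 is a root, so (t - 1) is a factor; dividing leaves t**3 + 28*t**2 + 289*t + 1302.
Then t = -14 is a root, giving the factor (t + 14) and quotient t**2 + 14*t + 93.
The quadratic t**2 + 14*t + 93 has discriminant -176 < 0 and is irreducible over ℤ.

(3*t + 10)*(t + 14)*(t - 1)*(t**2 + 14*t + 93)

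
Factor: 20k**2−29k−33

Need a pair with product 20·(−33) = −660 and sum −29: that's 15 and −44.
Split the middle term: 20k**2+15k − 44k−33 = 5k(4k+3) − 11(4k+3).

(4k+3)(5k−11)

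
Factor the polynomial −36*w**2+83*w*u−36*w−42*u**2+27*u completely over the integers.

Group: −4*w*(9*w−14*u+9) + 3*u*(9*w−14*u+9); both groups contain (9*w−14*u+9).

−(9*w−14*u+9)*(4*w−3*u)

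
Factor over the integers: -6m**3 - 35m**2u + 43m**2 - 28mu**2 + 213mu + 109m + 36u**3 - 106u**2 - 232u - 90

-(2m + 9u + 5)(3m - 2u - 2)(m + 2u - 9)

Group: 3m(-2m**2 - 13mu + 13m - 18u**2 + 71u + 45) + (-2u - 2)(-2m**2 - 13mu + 13m - 18u**2 + 71u + 45); both groups contain (-2m**2 - 13mu + 13m - 18u**2 + 71u + 45), so (3m - 2u - 2) is a factor with cofactor -2m**2 - 13mu + 13m - 18u**2 + 71u + 45.
The cofactor groups again: -2m**2 - 13mu + 13m - 18u**2 + 71u + 45 = -2m(m + 2u - 9) + (-9u - 5)(m + 2u - 9); both groups contain (m + 2u - 9), giving -(2m + 9u + 5)(m + 2u - 9).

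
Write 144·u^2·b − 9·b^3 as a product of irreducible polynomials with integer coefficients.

9·b·(4·u − b)·(4·u + b)

Factor out 9·b, leaving 16·u^2 − b^2, which is a difference of two squares.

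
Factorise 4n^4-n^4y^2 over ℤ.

-n^4(y+2)(y-2)

Factor out n^4 first: what remains is -y^2+4.
Recognize a difference of squares with the parts 2 and y.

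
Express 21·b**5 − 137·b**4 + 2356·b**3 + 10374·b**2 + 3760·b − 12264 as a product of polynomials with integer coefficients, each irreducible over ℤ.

(3·b + 7)·(7·b − 6)·(b + 2)·(b**2 − 10·b + 146)

Trying the rational-root candidates, b = −2 is a root, giving the factor (b + 2) and quotient 21·b**4 − 179·b**3 + 2714·b**2 + 4946·b − 6132.
Continuing, b = 6/7 is a root, so (7·b − 6) divides it; the quotient is 3·b**3 − 23·b**2 + 368·b + 1022.
Continuing, b = −7/3 is a root, so (3·b + 7) divides it; the quotient is b**2 − 10·b + 146.
The quadratic b**2 − 10·b + 146 has discriminant −484 < 0 and is irreducible over ℤ.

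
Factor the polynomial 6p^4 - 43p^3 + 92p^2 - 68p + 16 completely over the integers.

By the rational root theorem, p = 2/3 is a root, so (3p - 2) divides it; the quotient is 2p^3 - 13p^2 + 22p - 8.
Continuing, p = 1/2 is a root, so (2p - 1) divides it; the quotient is p^2 - 6p + 8.
The remaining quadratic factors as (p - 4)(p - 2).

(2p - 1)(3p - 2)(p - 2)(p - 4)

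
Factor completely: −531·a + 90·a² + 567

9·(2·a − 9)·(5·a − 7)

Pull out the common factor 9, then factor the remaining trinomial.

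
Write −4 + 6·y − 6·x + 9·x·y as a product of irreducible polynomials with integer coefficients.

(3·x + 2)·(3·y − 2)

Group as (9·x·y − 6·x) + (6·y − 4) = 3·x·(3·y − 2) + 2·(3·y − 2).
Both groups share the factor (3·y − 2).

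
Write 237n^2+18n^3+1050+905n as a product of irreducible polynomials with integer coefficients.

Among the possible rational roots, n = −7/3 is a root, so (3n+7) divides it; the quotient is 6n^2+65n+150.
The remaining quadratic factors as (2n+15)(3n+10).

(2n+15)(3n+10)(3n+7)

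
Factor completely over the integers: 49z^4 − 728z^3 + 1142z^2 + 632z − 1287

(7z − 11)(7z − 9)(z + 1)(z − 13)

Testing divisors of the constant over divisors of the leading coefficient, z = 13 is a root, so (z − 13) is a factor; dividing leaves 49z^3 − 91z^2 − 41z + 99.
Continuing, z = 9/7 is a root, so (7z − 9) divides it; the quotient is 7z^2 − 4z − 11.
The remaining quadratic factors as (z + 1)(7z − 11).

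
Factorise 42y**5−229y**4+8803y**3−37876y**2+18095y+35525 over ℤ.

Trying the rational-root candidates, y = 7/2 is a root, so (2y−7) divides it; the quotient is 21y**4−41y**3+4258y**2−4035y−5075.
Continuing, y = −5/7 is a root, so (7y+5) divides it; the quotient is 3y**3−8y**2+614y−1015.
Continuing, y = 5/3 is a root, so (3y−5) divides it; the quotient is y**2−y+203.
The quadratic y**2−y+203 has discriminant −811 < 0 and is irreducible over ℤ.

(2y−7)(3y−5)(7y+5)(y**2−y+203)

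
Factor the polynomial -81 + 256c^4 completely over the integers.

(4c + 3)(4c - 3)(16c^2 + 9)

Difference of squares twice: with A = 4c and B = 3, A⁴ − B⁴ = (A² − B²)(A² + B²), and A² − B² factors again.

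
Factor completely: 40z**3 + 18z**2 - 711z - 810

Among the possible rational roots, z = -6/5 is a root, so (5z + 6) divides it; the quotient is 8z**2 - 6z - 135.
The remaining quadratic factors as (2z - 9)(4z + 15).

(2z - 9)(4z + 15)(5z + 6)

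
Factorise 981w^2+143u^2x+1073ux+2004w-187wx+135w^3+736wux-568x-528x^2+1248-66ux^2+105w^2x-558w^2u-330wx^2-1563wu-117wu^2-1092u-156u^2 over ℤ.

Group: 9w(15w^2-62wu+30wx+89w-13u^2+6ux-91u+48x+104) + (-11x+12)(15w^2-62wu+30wx+89w-13u^2+6ux-91u+48x+104); both groups contain (15w^2-62wu+30wx+89w-13u^2+6ux-91u+48x+104), so (9w-11x+12) is a factor with cofactor 15w^2-62wu+30wx+89w-13u^2+6ux-91u+48x+104.
The cofactor groups again: 15w^2-62wu+30wx+89w-13u^2+6ux-91u+48x+104 = 3w(5w+u+8) + (-13u+6x+13)(5w+u+8); both groups contain (5w+u+8), giving (3w-13u+6x+13)(5w+u+8).

(3w-13u+6x+13)(9w-11x+12)(5w+u+8)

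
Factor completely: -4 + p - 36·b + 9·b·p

(9·b + 1)·(p - 4)

Group as (9·b·p - 36·b) + (p - 4) = 9·b·(p - 4) + (p - 4).
Both groups share the factor (p - 4).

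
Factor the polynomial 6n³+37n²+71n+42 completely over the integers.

Trying the rational-root candidates, n = -3 is a root, giving the factor (n+3) and quotient 6n²+19n+14.
The remaining quadratic factors as (6n+7)(n+2).

(6n+7)(n+2)(n+3)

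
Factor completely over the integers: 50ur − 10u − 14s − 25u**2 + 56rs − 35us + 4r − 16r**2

−(5u − 2r + 7s)(5u − 8r + 2)

Group: −5u(5u − 8r + 2) + (2r − 7s)(5u − 8r + 2); both groups contain (5u − 8r + 2).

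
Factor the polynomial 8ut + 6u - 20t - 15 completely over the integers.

Group as (8ut + 6u) + (-20t - 15) = 2u(4t + 3) - 5(4t + 3).
Both groups share the factor (4t + 3).

(2u - 5)(4t + 3)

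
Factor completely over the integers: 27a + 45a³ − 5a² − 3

(9a − 1)(5a² + 3)

Group as (45a³ + 27a) + (−5a² − 3) = 9a(5a² + 3) − (5a² + 3).
Both groups share the factor (5a² + 3).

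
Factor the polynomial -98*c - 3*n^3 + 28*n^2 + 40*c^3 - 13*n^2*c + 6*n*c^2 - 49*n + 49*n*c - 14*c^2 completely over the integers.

-(3*n - 5*c - 7)*(n + 2*c)*(n + 4*c - 7)

Group: 3*n*(-n^2 - 6*n*c + 7*n - 8*c^2 + 14*c) + (-5*c - 7)*(-n^2 - 6*n*c + 7*n - 8*c^2 + 14*c); both groups contain (-n^2 - 6*n*c + 7*n - 8*c^2 + 14*c), so (3*n - 5*c - 7) is a factor with cofactor -n^2 - 6*n*c + 7*n - 8*c^2 + 14*c.
The cofactor groups again: -n^2 - 6*n*c + 7*n - 8*c^2 + 14*c = -n*(n + 4*c - 7) - 2*c*(n + 4*c - 7); both groups contain (n + 4*c - 7), giving -(n + 2*c)*(n + 4*c - 7).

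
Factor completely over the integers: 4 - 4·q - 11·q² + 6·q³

(2·q - 1)·(3·q + 2)·(q - 2)

Trying the rational-root candidates, q = -2/3 is a root, so (3·q + 2) divides it; the quotient is 2·q² - 5·q + 2.
The remaining quadratic factors as (q - 2)(2·q - 1).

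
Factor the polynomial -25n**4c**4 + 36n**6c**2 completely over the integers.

Factor out n**4c**2 first: what remains is 36n**2 - 25c**2.
Recognize a difference of squares with the parts 6n and 5c.

c**2n**4(6n - 5c)(6n + 5c)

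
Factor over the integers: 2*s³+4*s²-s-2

(s+2)*(2*s²-1)

Group as (2*s³-s) + (4*s²-2) = s*(2*s²-1) + 2*(2*s²-1).
Both groups share the factor (2*s²-1).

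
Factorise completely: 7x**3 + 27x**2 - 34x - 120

(7x - 15)(x + 2)(x + 4)

By the rational root theorem, x = -2 is a root, so (x + 2) divides it; the quotient is 7x**2 + 13x - 60.
The remaining quadratic factors as (x + 4)(7x - 15).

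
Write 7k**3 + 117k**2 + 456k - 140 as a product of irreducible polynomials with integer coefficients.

(7k - 2)(k + 10)(k + 7)

Trying the rational-root candidates, k = -10 is a root, so (k + 10) is a factor; dividing leaves 7k**2 + 47k - 14.
The remaining quadratic factors as (k + 7)(7k - 2).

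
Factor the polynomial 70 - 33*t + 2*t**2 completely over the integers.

(2*t - 5)*(t - 14)

Need a pair with product 2·70 = 140 and sum -33: that's -5 and -28.
Split the middle term: 2*t**2 - 5*t - 28*t + 70 = t*(2*t - 5) - 14*(2*t - 5).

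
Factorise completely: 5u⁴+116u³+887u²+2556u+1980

(5u+6)(u+11)(u+5)(u+6)

Among the possible rational roots, u = -5 is a root, so (u+5) is a factor; dividing leaves 5u³+91u²+432u+396.
Then u = -6/5 is a root, so (5u+6) divides it; the quotient is u²+17u+66.
The remaining quadratic factors as (u+6)(u+11).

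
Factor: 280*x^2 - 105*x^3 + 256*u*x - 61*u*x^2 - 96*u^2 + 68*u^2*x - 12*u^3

Group: u*(-12*u^2 + 32*u*x + 35*x^2) + (-3*x + 8)*(-12*u^2 + 32*u*x + 35*x^2); both groups contain (-12*u^2 + 32*u*x + 35*x^2), so (u - 3*x + 8) is a factor with cofactor -12*u^2 + 32*u*x + 35*x^2.
The cofactor groups again: -12*u^2 + 32*u*x + 35*x^2 = -2*u*(6*u + 5*x) + 7*x*(6*u + 5*x); both groups contain (6*u + 5*x), giving -(2*u - 7*x)*(6*u + 5*x).

-(2*u - 7*x)*(6*u + 5*x)*(u - 3*x + 8)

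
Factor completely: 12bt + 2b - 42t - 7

(2b - 7)(6t + 1)

Group as (12bt + 2b) + (-42t - 7) = 2b(6t + 1) - 7(6t + 1).
Both groups share the factor (6t + 1).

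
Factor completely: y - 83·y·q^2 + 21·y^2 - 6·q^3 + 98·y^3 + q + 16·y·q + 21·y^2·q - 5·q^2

Group: 14·y·(7·y^2 + y·q + y - 6·q^2 + q) + (q + 1)·(7·y^2 + y·q + y - 6·q^2 + q); both groups contain (7·y^2 + y·q + y - 6·q^2 + q), so (14·y + q + 1) is a factor with cofactor 7·y^2 + y·q + y - 6·q^2 + q.
The cofactor groups again: 7·y^2 + y·q + y - 6·q^2 + q = y·(7·y - 6·q + 1) + q·(7·y - 6·q + 1); both groups contain (7·y - 6·q + 1), giving (y + q)·(7·y - 6·q + 1).

(7·y - 6·q + 1)·(14·y + q + 1)·(y + q)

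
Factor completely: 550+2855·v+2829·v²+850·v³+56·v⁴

Among the possible rational roots, v = -11 is a root, so (v+11) divides it; the quotient is 56·v³+234·v²+255·v+50.
Next, v = -10/7 is a root, so (7·v+10) divides it; the quotient is 8·v²+22·v+5.
The remaining quadratic factors as (4·v+1)(2·v+5).

(2·v+5)·(4·v+1)·(7·v+10)·(v+11)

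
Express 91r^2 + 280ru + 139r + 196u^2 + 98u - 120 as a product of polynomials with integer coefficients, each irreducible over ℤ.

Group: 13r(7r + 14u + 15) + (14u - 8)(7r + 14u + 15); both groups contain (7r + 14u + 15).

(13r + 14u - 8)(7r + 14u + 15)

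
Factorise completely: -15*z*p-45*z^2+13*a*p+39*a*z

Group: 3*z*(13*a-15*z) + p*(13*a-15*z); both groups contain (13*a-15*z).

(13*a-15*z)*(3*z+p)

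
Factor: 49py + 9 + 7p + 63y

Group as (49py + 7p) + (63y + 9) = 7p(7y + 1) + 9(7y + 1).
Both groups share the factor (7y + 1).

(7p + 9)(7y + 1)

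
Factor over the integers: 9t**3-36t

Pull out the common factor 9t; t**2-4 is a difference of squares.

9t(t+2)(t-2)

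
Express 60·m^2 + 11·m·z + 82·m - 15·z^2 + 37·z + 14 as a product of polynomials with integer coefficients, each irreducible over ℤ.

(12·m - 5·z + 14)·(5·m + 3·z + 1)

Group: 12·m·(5·m + 3·z + 1) + (-5·z + 14)·(5·m + 3·z + 1); both groups contain (5·m + 3·z + 1).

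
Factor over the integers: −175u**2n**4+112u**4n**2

7n**2u**2(4u−5n)(4u+5n)

Every term has a factor of 7u**2n**2. Then 16u**2−25n**2 = (4u)² − (5n)².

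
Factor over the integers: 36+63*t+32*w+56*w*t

(7*t+4)*(8*w+9)

Group as (56*w*t+32*w) + (63*t+36) = 8*w*(7*t+4) + 9*(7*t+4).
Both groups share the factor (7*t+4).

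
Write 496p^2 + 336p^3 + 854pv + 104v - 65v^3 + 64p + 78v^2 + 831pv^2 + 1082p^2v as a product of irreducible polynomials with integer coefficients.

(14p - v + 2)(3p + 5v + 4)(8p + 13v)

Group: 8p(42p^2 + 67pv + 62p - 5v^2 + 6v + 8) + 13v(42p^2 + 67pv + 62p - 5v^2 + 6v + 8); both groups contain (42p^2 + 67pv + 62p - 5v^2 + 6v + 8), so (8p + 13v) is a factor with cofactor 42p^2 + 67pv + 62p - 5v^2 + 6v + 8.
The cofactor groups again: 42p^2 + 67pv + 62p - 5v^2 + 6v + 8 = 14p(3p + 5v + 4) + (-v + 2)(3p + 5v + 4); both groups contain (3p + 5v + 4), giving (14p - v + 2)(3p + 5v + 4).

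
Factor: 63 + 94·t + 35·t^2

Need a pair with product 35·63 = 2205 and sum 94: that's 49 and 45.
Split the middle term: 35·t^2 + 49·t + 45·t + 63 = 7·t·(5·t + 7) + 9·(5·t + 7).

(5·t + 7)·(7·t + 9)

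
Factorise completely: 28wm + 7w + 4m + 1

Group as (28wm + 7w) + (4m + 1) = 7w(4m + 1) + (4m + 1).
Both groups share the factor (4m + 1).

(4m + 1)(7w + 1)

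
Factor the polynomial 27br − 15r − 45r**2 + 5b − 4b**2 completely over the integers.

−(4b − 15r − 5)(b − 3r)

Group: −b(4b − 15r − 5) + 3r(4b − 15r − 5); both groups contain (4b − 15r − 5).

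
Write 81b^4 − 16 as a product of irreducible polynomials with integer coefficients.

(3b + 2)(3b − 2)(9b^2 + 4)

Difference of squares twice: with A = 3b and B = 2, A⁴ − B⁴ = (A² − B²)(A² + B²), and A² − B² factors again.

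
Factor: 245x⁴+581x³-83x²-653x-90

Testing divisors of the constant over divisors of the leading coefficient, x = 1 is a root, so (x-1) divides it; the quotient is 245x³+826x²+743x+90.
Next, x = -10/7 is a root, so (7x+10) is a factor; dividing leaves 35x²+68x+9.
The remaining quadratic factors as (7x+1)(5x+9).

(5x+9)(7x+1)(7x+10)(x-1)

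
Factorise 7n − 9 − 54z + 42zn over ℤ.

Group as (42zn − 54z) + (7n − 9) = 6z(7n − 9) + (7n − 9).
Both groups share the factor (7n − 9).

(6z + 1)(7n − 9)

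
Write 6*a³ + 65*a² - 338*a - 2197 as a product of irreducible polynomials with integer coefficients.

By the rational root theorem, a = -13 is a root, so (a + 13) divides it; the quotient is 6*a² - 13*a - 169.
The remaining quadratic factors as (3*a + 13)(2*a - 13).

(2*a - 13)*(3*a + 13)*(a + 13)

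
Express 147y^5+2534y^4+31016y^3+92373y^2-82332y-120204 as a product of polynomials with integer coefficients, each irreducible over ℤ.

Trying the rational-root candidates, y = 9/7 is a root, so (7y-9) divides it; the quotient is 21y^4+389y^3+4931y^2+19536y+13356.
Then y = -14/3 is a root, so (3y+14) is a factor; dividing leaves 7y^3+97y^2+1191y+954.
Then y = -6/7 is a root, giving the factor (7y+6) and quotient y^2+13y+159.
The quadratic y^2+13y+159 has discriminant -467 < 0 and is irreducible over ℤ.

(3y+14)(7y+6)(7y-9)(y^2+13y+159)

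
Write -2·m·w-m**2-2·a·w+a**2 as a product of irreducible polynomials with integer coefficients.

(a+m)·(a-m-2·w)

Group: a·(a+m) + (-m-2·w)·(a+m); both groups contain (a+m).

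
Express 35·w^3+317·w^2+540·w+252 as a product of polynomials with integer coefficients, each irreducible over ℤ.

(5·w+6)·(7·w+6)·(w+7)

Trying the rational-root candidates, w = −6/7 is a root, so (7·w+6) divides it; the quotient is 5·w^2+41·w+42.
The remaining quadratic factors as (5·w+6)(w+7).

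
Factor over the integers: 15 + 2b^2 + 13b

Need a pair with product 2·15 = 30 and sum 13: that's 10 and 3.
Split the middle term: 2b^2 + 10b + 3b + 15 = 2b(b + 5) + 3(b + 5).

(2b + 3)(b + 5)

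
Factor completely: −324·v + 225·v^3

9·v·(5·v + 6)·(5·v − 6)

Factor out 9·v, leaving 25·v^2 − 36, which is a difference of two squares.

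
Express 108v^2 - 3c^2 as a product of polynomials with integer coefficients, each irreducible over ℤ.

3(6v - c)(6v + c)

Pull out the common factor 3; 36v^2 - c^2 is a difference of squares.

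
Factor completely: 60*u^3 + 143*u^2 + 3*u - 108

Among the possible rational roots, u = -9/5 is a root, giving the factor (5*u + 9) and quotient 12*u^2 + 7*u - 12.
The remaining quadratic factors as (3*u + 4)(4*u - 3).

(3*u + 4)*(4*u - 3)*(5*u + 9)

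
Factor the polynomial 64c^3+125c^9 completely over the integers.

c^3(5c^2+4)(25c^4−20c^2+16)

Factor out c^3 first: what remains is 125c^6+64.
Recognize a sum of cubes with the parts 4 and 5c^2.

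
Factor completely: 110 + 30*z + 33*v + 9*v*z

(3*v + 10)*(3*z + 11)

Group as (9*v*z + 33*v) + (30*z + 110) = 3*v*(3*z + 11) + 10*(3*z + 11).
Both groups share the factor (3*z + 11).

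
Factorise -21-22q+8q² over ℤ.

(2q-7)(4q+3)

Need a pair with product 8·(-21) = -168 and sum -22: that's 6 and -28.
Split the middle term: 8q²+6q - 28q-21 = 2q(4q+3) - 7(4q+3).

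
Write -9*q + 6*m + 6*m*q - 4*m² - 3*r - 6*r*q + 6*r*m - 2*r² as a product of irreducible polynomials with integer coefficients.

Group: -2*r*(r - 2*m + 3*q) + (2*m - 3)*(r - 2*m + 3*q); both groups contain (r - 2*m + 3*q).

-(2*r - 2*m + 3)*(r - 2*m + 3*q)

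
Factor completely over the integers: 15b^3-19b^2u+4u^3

(3b-2u)(5b+2u)(b-u)

Group: b(15b^2-4bu-4u^2) - u(15b^2-4bu-4u^2); both groups contain (15b^2-4bu-4u^2), so (b-u) is a factor with cofactor 15b^2-4bu-4u^2.
The cofactor groups again: 15b^2-4bu-4u^2 = 5b(3b-2u) + 2u(3b-2u); both groups contain (3b-2u), giving (5b+2u)(3b-2u).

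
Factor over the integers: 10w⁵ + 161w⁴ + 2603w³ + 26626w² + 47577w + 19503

Among the possible rational roots, w = −11 is a root, giving the factor (w + 11) and quotient 10w⁴ + 51w³ + 2042w² + 4164w + 1773.
Continuing, w = −3/2 is a root, so (2w + 3) divides it; the quotient is 5w³ + 18w² + 994w + 591.
Then w = −3/5 is a root, giving the factor (5w + 3) and quotient w² + 3w + 197.
The quadratic w² + 3w + 197 has discriminant −779 < 0 and is irreducible over ℤ.

(2w + 3)(5w + 3)(w + 11)(w² + 3w + 197)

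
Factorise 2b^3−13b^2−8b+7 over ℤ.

(2b−1)(b+1)(b−7)

By the rational root theorem, b = 7 is a root, giving the factor (b−7) and quotient 2b^2+b−1.
The remaining quadratic factors as (b+1)(2b−1).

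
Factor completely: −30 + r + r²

Two integers with product −30 and sum 1 are 6 and −5.

(r + 6)(r − 5)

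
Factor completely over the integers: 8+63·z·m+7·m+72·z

Group as (63·z·m+72·z) + (7·m+8) = 9·z·(7·m+8) + (7·m+8).
Both groups share the factor (7·m+8).

(7·m+8)·(9·z+1)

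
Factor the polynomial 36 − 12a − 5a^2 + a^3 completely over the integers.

(a + 3)(a − 2)(a − 6)

Among the possible rational roots, a = 6 is a root, so (a − 6) divides it; the quotient is a^2 + a − 6.
The remaining quadratic factors as (a − 2)(a + 3).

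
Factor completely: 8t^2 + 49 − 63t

Need a pair with product 8·49 = 392 and sum −63: that's −56 and −7.
Split the middle term: 8t^2 − 56t − 7t + 49 = 8t(t − 7) − 7(t − 7).

(8t − 7)(t − 7)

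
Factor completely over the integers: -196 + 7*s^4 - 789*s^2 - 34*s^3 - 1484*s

(7*s + 1)*(s + 2)*(s + 7)*(s - 14)

By the rational root theorem, s = -2 is a root, giving the factor (s + 2) and quotient 7*s^3 - 48*s^2 - 693*s - 98.
Then s = -1/7 is a root, so (7*s + 1) divides it; the quotient is s^2 - 7*s - 98.
The remaining quadratic factors as (s + 7)(s - 14).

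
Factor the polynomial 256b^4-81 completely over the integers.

(4b+3)(4b-3)(16b^2+9)

Difference of squares twice: with A = 4b and B = 3, A⁴ − B⁴ = (A² − B²)(A² + B²), and A² − B² factors again.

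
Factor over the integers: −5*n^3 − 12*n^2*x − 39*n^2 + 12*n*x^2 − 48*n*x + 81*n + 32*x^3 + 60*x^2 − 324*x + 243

Group: n*(−5*n^2 − 2*n*x + 6*n + 16*x^2 − 42*x + 27) + (2*x + 9)*(−5*n^2 − 2*n*x + 6*n + 16*x^2 − 42*x + 27); both groups contain (−5*n^2 − 2*n*x + 6*n + 16*x^2 − 42*x + 27), so (n + 2*x + 9) is a factor with cofactor −5*n^2 − 2*n*x + 6*n + 16*x^2 − 42*x + 27.
The cofactor groups again: −5*n^2 − 2*n*x + 6*n + 16*x^2 − 42*x + 27 = −5*n*(n + 2*x − 3) + (8*x − 9)*(n + 2*x − 3); both groups contain (n + 2*x − 3), giving −(5*n − 8*x + 9)*(n + 2*x − 3).

−(5*n − 8*x + 9)*(n + 2*x + 9)*(n + 2*x − 3)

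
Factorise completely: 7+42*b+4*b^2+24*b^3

(6*b+1)*(4*b^2+7)

Group as (24*b^3+42*b) + (4*b^2+7) = 6*b*(4*b^2+7) + (4*b^2+7).
Both groups share the factor (4*b^2+7).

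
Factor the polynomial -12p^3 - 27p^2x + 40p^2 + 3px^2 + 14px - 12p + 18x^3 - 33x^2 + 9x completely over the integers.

-(3p + 3x - 1)(4p - 3x)(p + 2x - 3)

Group: p(-12p^2 - 3px + 4p + 9x^2 - 3x) + (2x - 3)(-12p^2 - 3px + 4p + 9x^2 - 3x); both groups contain (-12p^2 - 3px + 4p + 9x^2 - 3x), so (p + 2x - 3) is a factor with cofactor -12p^2 - 3px + 4p + 9x^2 - 3x.
The cofactor groups again: -12p^2 - 3px + 4p + 9x^2 - 3x = -4p(3p + 3x - 1) + 3x(3p + 3x - 1); both groups contain (3p + 3x - 1), giving -(4p - 3x)(3p + 3x - 1).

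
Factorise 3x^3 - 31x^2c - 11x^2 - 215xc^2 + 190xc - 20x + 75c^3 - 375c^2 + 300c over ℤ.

Group: x(3x^2 + 14xc - 11x - 5c^2 + 25c - 20) - 15c(3x^2 + 14xc - 11x - 5c^2 + 25c - 20); both groups contain (3x^2 + 14xc - 11x - 5c^2 + 25c - 20), so (x - 15c) is a factor with cofactor 3x^2 + 14xc - 11x - 5c^2 + 25c - 20.
The cofactor groups again: 3x^2 + 14xc - 11x - 5c^2 + 25c - 20 = 3x(x + 5c - 5) + (-c + 4)(x + 5c - 5); both groups contain (x + 5c - 5), giving (3x - c + 4)(x + 5c - 5).

(x - 15c)(3x - c + 4)(x + 5c - 5)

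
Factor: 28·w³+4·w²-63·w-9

(2·w+3)·(2·w-3)·(7·w+1)

Group as (28·w³-63·w) + (4·w²-9) = 7·w·(4·w²-9) + (4·w²-9).
Both groups share the factor (4·w²-9).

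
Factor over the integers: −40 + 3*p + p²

(p + 8)*(p − 5)

Two integers with product −40 and sum 3 are 8 and −5.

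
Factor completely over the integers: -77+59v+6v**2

Need a pair with product 6·(-77) = -462 and sum 59: that's -7 and 66.
Split the middle term: 6v**2-7v + 66v-77 = v(6v-7) + 11(6v-7).

(6v-7)(v+11)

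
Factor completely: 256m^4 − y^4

(4m + y)(4m − y)(16m^2 + y^2)

Write as (16m^2)² − (y^2)², then factor 16m^2 − y^2 once more.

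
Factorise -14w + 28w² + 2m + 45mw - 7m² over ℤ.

Group: -m(7m + 4w - 2) + 7w(7m + 4w - 2); both groups contain (7m + 4w - 2).

-(7m + 4w - 2)(m - 7w)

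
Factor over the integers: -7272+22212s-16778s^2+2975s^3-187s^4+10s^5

(2s-1)(5s-6)(s-6)(s^2-11s+202)

By the rational root theorem, s = 6 is a root, so (s-6) is a factor; dividing leaves 10s^4-127s^3+2213s^2-3500s+1212.
Continuing, s = 6/5 is a root, so (5s-6) divides it; the quotient is 2s^3-23s^2+415s-202.
Then s = 1/2 is a root, giving the factor (2s-1) and quotient s^2-11s+202.
The quadratic s^2-11s+202 has discriminant -687 < 0 and is irreducible over ℤ.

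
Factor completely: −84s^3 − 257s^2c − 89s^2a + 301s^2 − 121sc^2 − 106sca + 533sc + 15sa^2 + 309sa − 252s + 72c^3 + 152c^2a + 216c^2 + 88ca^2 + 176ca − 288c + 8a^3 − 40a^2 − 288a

Group: 3s(−28s^2 − 95sc − 39sa + 63s − 72c^2 − 80ca + 72c − 8a^2 + 72a) + (−c − a − 4)(−28s^2 − 95sc − 39sa + 63s − 72c^2 − 80ca + 72c − 8a^2 + 72a); both groups contain (−28s^2 − 95sc − 39sa + 63s − 72c^2 − 80ca + 72c − 8a^2 + 72a), so (3s − c − a − 4) is a factor with cofactor −28s^2 − 95sc − 39sa + 63s − 72c^2 − 80ca + 72c − 8a^2 + 72a.
The cofactor groups again: −28s^2 − 95sc − 39sa + 63s − 72c^2 − 80ca + 72c − 8a^2 + 72a = −7s(4s + 9c + a − 9) + (−8c − 8a)(4s + 9c + a − 9); both groups contain (4s + 9c + a − 9), giving −(7s + 8c + 8a)(4s + 9c + a − 9).

−(3s − c − a − 4)(7s + 8c + 8a)(4s + 9c + a − 9)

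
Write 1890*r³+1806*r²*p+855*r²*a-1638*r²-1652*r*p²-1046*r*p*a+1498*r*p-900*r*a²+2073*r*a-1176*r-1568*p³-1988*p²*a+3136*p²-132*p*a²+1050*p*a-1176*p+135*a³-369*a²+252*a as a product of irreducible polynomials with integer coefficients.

(14*r+14*p-3*a)*(15*r-14*p-5*a+7)*(9*r+8*p+9*a-12)

Group: 14*r*(135*r²-6*r*p+90*r*a-117*r-112*p²-166*p*a+224*p-45*a²+123*a-84) + (14*p-3*a)*(135*r²-6*r*p+90*r*a-117*r-112*p²-166*p*a+224*p-45*a²+123*a-84); both groups contain (135*r²-6*r*p+90*r*a-117*r-112*p²-166*p*a+224*p-45*a²+123*a-84), so (14*r+14*p-3*a) is a factor with cofactor 135*r²-6*r*p+90*r*a-117*r-112*p²-166*p*a+224*p-45*a²+123*a-84.
The cofactor groups again: 135*r²-6*r*p+90*r*a-117*r-112*p²-166*p*a+224*p-45*a²+123*a-84 = 15*r*(9*r+8*p+9*a-12) + (-14*p-5*a+7)*(9*r+8*p+9*a-12); both groups contain (9*r+8*p+9*a-12), giving (15*r-14*p-5*a+7)*(9*r+8*p+9*a-12).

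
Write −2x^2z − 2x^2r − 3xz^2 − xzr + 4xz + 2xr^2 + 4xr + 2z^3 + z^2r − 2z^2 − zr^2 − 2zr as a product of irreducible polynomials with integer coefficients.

Group: z(−2x^2 − 3xz + 2xr + 4x + 2z^2 − zr − 2z) + r(−2x^2 − 3xz + 2xr + 4x + 2z^2 − zr − 2z); both groups contain (−2x^2 − 3xz + 2xr + 4x + 2z^2 − zr − 2z), so (z + r) is a factor with cofactor −2x^2 − 3xz + 2xr + 4x + 2z^2 − zr − 2z.
The cofactor groups again: −2x^2 − 3xz + 2xr + 4x + 2z^2 − zr − 2z = −2x(x + 2z − r − 2) + z(x + 2z − r − 2); both groups contain (x + 2z − r − 2), giving −(2x − z)(x + 2z − r − 2).

−(x + 2z − r − 2)(2x − z)(z + r)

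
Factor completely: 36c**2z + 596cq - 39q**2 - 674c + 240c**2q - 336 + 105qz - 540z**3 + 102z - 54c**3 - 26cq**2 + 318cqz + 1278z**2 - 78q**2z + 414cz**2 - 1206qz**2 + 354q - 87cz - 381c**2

-(2c + 6z + 3)(3c - 13q - 6z + 14)(9c - q - 15z + 8)

Group: 3c(-18c**2 + 2cq - 24cz - 43c + 6qz + 3q + 90z**2 - 3z - 24) + (-13q - 6z + 14)(-18c**2 + 2cq - 24cz - 43c + 6qz + 3q + 90z**2 - 3z - 24); both groups contain (-18c**2 + 2cq - 24cz - 43c + 6qz + 3q + 90z**2 - 3z - 24), so (3c - 13q - 6z + 14) is a factor with cofactor -18c**2 + 2cq - 24cz - 43c + 6qz + 3q + 90z**2 - 3z - 24.
The cofactor groups again: -18c**2 + 2cq - 24cz - 43c + 6qz + 3q + 90z**2 - 3z - 24 = -9c(2c + 6z + 3) + (q + 15z - 8)(2c + 6z + 3); both groups contain (2c + 6z + 3), giving -(9c - q - 15z + 8)(2c + 6z + 3).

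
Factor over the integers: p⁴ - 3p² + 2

(p + 1)(p - 1)(p² - 2)

Substitute u = p² to get a quadratic in u, then factor.
p² - 2 is irreducible over ℤ (2 is not a perfect square).
p² - 1 is a difference of squares.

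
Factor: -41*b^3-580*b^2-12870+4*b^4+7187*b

By the rational root theorem, b = -13 is a root, giving the factor (b+13) and quotient 4*b^3-93*b^2+629*b-990.
Continuing, b = 10 is a root, so (b-10) divides it; the quotient is 4*b^2-53*b+99.
The remaining quadratic factors as (4*b-9)(b-11).

(4*b-9)*(b+13)*(b-10)*(b-11)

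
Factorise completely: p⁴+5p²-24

(p²+8)(p²-3)

Substitute u = p² to get a quadratic in u, then factor.
p²-3 is irreducible over ℤ (3 is not a perfect square).
p²+8 is irreducible over ℤ (always positive, so no real roots).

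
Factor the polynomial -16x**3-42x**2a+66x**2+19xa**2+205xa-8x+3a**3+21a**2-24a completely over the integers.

Group: x(-16x**2+6xa+66x+a**2+7a-8) + 3a(-16x**2+6xa+66x+a**2+7a-8); both groups contain (-16x**2+6xa+66x+a**2+7a-8), so (x+3a) is a factor with cofactor -16x**2+6xa+66x+a**2+7a-8.
The cofactor groups again: -16x**2+6xa+66x+a**2+7a-8 = -2x(8x+a-1) + (a+8)(8x+a-1); both groups contain (8x+a-1), giving -(2x-a-8)(8x+a-1).

-(2x-a-8)(x+3a)(8x+a-1)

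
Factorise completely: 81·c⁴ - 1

Difference of squares twice: with A = 3·c and B = 1, A⁴ − B⁴ = (A² − B²)(A² + B²), and A² − B² factors again.

(3·c + 1)·(3·c - 1)·(9·c² + 1)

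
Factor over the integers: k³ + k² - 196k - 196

(k + 1)(k + 14)(k - 14)

Among the possible rational roots, k = -1 is a root, so (k + 1) divides it; the quotient is k² - 196.
The remaining quadratic factors as (k + 14)(k - 14).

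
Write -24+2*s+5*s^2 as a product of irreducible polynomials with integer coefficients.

(5*s+12)*(s-2)

Need a pair with product 5·(-24) = -120 and sum 2: that's 12 and -10.
Split the middle term: 5*s^2+12*s - 10*s-24 = s*(5*s+12) - 2*(5*s+12).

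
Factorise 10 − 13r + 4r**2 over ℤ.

(4r − 5)(r − 2)

Need a pair with product 4·10 = 40 and sum −13: that's −8 and −5.
Split the middle term: 4r**2 − 8r − 5r + 10 = 4r(r − 2) − 5(r − 2).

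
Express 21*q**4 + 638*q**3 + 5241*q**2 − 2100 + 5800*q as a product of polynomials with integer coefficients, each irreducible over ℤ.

Trying the rational-root candidates, q = −15 is a root, so (q + 15) is a factor; dividing leaves 21*q**3 + 323*q**2 + 396*q − 140.
Continuing, q = −5/3 is a root, giving the factor (3*q + 5) and quotient 7*q**2 + 96*q − 28.
The remaining quadratic factors as (7*q − 2)(q + 14).

(3*q + 5)*(7*q − 2)*(q + 14)*(q + 15)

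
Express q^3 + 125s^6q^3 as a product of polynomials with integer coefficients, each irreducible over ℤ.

Pull out the common factor q^3, leaving 125s^6 + 1.
Recognize a sum of cubes with the parts 1 and 5s^2.

q^3(5s^2 + 1)(25s^4 - 5s^2 + 1)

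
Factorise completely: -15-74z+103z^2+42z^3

(6z+1)(7z-5)(z+3)

Among the possible rational roots, z = 5/7 is a root, giving the factor (7z-5) and quotient 6z^2+19z+3.
The remaining quadratic factors as (z+3)(6z+1).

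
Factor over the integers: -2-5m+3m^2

(3m+1)(m-2)

Need a pair with product 3·(-2) = -6 and sum -5: that's -6 and 1.
Split the middle term: 3m^2-6m + m-2 = 3m(m-2) + (m-2).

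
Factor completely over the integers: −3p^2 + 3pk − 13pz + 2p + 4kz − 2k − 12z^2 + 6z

−(p − k + 3z)(3p + 4z − 2)

Group: −p(3p + 4z − 2) + (k − 3z)(3p + 4z − 2); both groups contain (3p + 4z − 2).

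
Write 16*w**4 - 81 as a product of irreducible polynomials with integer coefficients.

(2*w + 3)*(2*w - 3)*(4*w**2 + 9)

Difference of squares twice: with A = 2*w and B = 3, A⁴ − B⁴ = (A² − B²)(A² + B²), and A² − B² factors again.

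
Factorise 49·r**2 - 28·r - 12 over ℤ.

Need a pair with product 49·(-12) = -588 and sum -28: that's -42 and 14.
Split the middle term: 49·r**2 - 42·r + 14·r - 12 = 7·r·(7·r - 6) + 2·(7·r - 6).

(7·r + 2)·(7·r - 6)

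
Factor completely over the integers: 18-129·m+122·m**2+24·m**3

(4·m-3)·(6·m-1)·(m+6)

Testing divisors of the constant over divisors of the leading coefficient, m = -6 is a root, so (m+6) divides it; the quotient is 24·m**2-22·m+3.
The remaining quadratic factors as (4·m-3)(6·m-1).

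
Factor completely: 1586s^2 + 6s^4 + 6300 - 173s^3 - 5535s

(2s - 15)(3s - 7)(s - 15)(s - 4)

By the rational root theorem, s = 15 is a root, so (s - 15) is a factor; dividing leaves 6s^3 - 83s^2 + 341s - 420.
Next, s = 15/2 is a root, so (2s - 15) is a factor; dividing leaves 3s^2 - 19s + 28.
The remaining quadratic factors as (s - 4)(3s - 7).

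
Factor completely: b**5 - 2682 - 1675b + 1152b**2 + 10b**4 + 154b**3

Testing divisors of the constant over divisors of the leading coefficient, b = 2 is a root, so (b - 2) divides it; the quotient is b**4 + 12b**3 + 178b**2 + 1508b + 1341.
Continuing, b = -1 is a root, so (b + 1) divides it; the quotient is b**3 + 11b**2 + 167b + 1341.
Next, b = -9 is a root, giving the factor (b + 9) and quotient b**2 + 2b + 149.
The quadratic b**2 + 2b + 149 has discriminant -592 < 0 and is irreducible over ℤ.

(b + 1)(b + 9)(b - 2)(b**2 + 2b + 149)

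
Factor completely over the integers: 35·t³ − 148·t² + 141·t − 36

Among the possible rational roots, t = 3 is a root, so (t − 3) divides it; the quotient is 35·t² − 43·t + 12.
The remaining quadratic factors as (7·t − 3)(5·t − 4).

(5·t − 4)·(7·t − 3)·(t − 3)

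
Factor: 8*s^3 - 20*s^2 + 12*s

4*s*(2*s - 3)*(s - 1)

Pull out the common factor 4*s, then factor the remaining trinomial.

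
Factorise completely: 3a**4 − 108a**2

3a**2(a + 6)(a − 6)

Every term has a factor of 3a**2. Then a**2 − 36 = (a)² − (6)².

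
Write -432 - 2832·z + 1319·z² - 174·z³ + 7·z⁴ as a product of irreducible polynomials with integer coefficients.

Trying the rational-root candidates, z = 12 is a root, so (z - 12) is a factor; dividing leaves 7·z³ - 90·z² + 239·z + 36.
Then z = 9 is a root, so (z - 9) is a factor; dividing leaves 7·z² - 27·z - 4.
The remaining quadratic factors as (z - 4)(7·z + 1).

(7·z + 1)·(z - 12)·(z - 4)·(z - 9)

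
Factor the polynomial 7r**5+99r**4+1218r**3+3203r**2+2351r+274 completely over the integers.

(7r+1)(r+1)(r+2)(r**2+11r+137)

Trying the rational-root candidates, r = -1/7 is a root, so (7r+1) divides it; the quotient is r**4+14r**3+172r**2+433r+274.
Then r = -2 is a root, giving the factor (r+2) and quotient r**3+12r**2+148r+137.
Then r = -1 is a root, so (r+1) divides it; the quotient is r**2+11r+137.
The quadratic r**2+11r+137 has discriminant -427 < 0 and is irreducible over ℤ.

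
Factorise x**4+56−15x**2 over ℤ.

(x**2−7)(x**2−8)

Substitute u = x**2 to get a quadratic in u, then factor.
x**2−8 is irreducible over ℤ (8 is not a perfect square).
x**2−7 is irreducible over ℤ (7 is not a perfect square).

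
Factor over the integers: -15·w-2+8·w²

Need a pair with product 8·(-2) = -16 and sum -15: that's -16 and 1.
Split the middle term: 8·w²-16·w + w-2 = 8·w·(w-2) + (w-2).

(8·w+1)·(w-2)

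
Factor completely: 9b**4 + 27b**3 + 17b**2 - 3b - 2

(3b + 1)(3b - 1)(b + 1)(b + 2)

By the rational root theorem, b = -1/3 is a root, so (3b + 1) divides it; the quotient is 3b**3 + 8b**2 + 3b - 2.
Continuing, b = -1 is a root, giving the factor (b + 1) and quotient 3b**2 + 5b - 2.
The remaining quadratic factors as (3b - 1)(b + 2).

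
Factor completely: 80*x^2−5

Factor out 5, leaving 16*x^2−1, which is a difference of two squares.

5*(4*x+1)*(4*x−1)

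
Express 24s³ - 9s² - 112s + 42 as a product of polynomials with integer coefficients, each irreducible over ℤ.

(8s - 3)(3s² - 14)

Group as (24s³ - 112s) + (-9s² + 42) = 8s(3s² - 14) - 3(3s² - 14).
Both groups share the factor (3s² - 14).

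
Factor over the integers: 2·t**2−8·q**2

Every term has a factor of 2. Then t**2−4·q**2 = (t)² − (2·q)².

2·(t−2·q)·(t+2·q)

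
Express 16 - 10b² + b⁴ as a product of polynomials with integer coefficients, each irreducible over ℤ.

(b² - 2)(b² - 8)

Substitute u = b² to get a quadratic in u, then factor.
b² - 2 is irreducible over ℤ (2 is not a perfect square).
b² - 8 is irreducible over ℤ (8 is not a perfect square).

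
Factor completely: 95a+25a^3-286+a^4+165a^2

Trying the rational-root candidates, a = -11 is a root, so (a+11) divides it; the quotient is a^3+14a^2+11a-26.
Next, a = -2 is a root, so (a+2) is a factor; dividing leaves a^2+12a-13.
The remaining quadratic factors as (a-1)(a+13).

(a+11)(a+13)(a+2)(a-1)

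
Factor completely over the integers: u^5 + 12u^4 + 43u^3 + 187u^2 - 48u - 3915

Trying the rational-root candidates, u = -9 is a root, giving the factor (u + 9) and quotient u^4 + 3u^3 + 16u^2 + 43u - 435.
Then u = 3 is a root, so (u - 3) is a factor; dividing leaves u^3 + 6u^2 + 34u + 145.
Then u = -5 is a root, so (u + 5) divides it; the quotient is u^2 + u + 29.
The quadratic u^2 + u + 29 has discriminant -115 < 0 and is irreducible over ℤ.

(u + 5)(u + 9)(u - 3)(u^2 + u + 29)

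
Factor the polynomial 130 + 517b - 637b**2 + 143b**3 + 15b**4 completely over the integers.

(3b - 5)(5b + 1)(b + 13)(b - 2)

By the rational root theorem, b = 5/3 is a root, so (3b - 5) divides it; the quotient is 5b**3 + 56b**2 - 119b - 26.
Continuing, b = -13 is a root, so (b + 13) is a factor; dividing leaves 5b**2 - 9b - 2.
The remaining quadratic factors as (b - 2)(5b + 1).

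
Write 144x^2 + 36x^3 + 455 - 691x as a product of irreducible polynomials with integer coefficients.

Trying the rational-root candidates, x = 5/6 is a root, so (6x - 5) divides it; the quotient is 6x^2 + 29x - 91.
The remaining quadratic factors as (x + 7)(6x - 13).

(6x - 13)(6x - 5)(x + 7)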